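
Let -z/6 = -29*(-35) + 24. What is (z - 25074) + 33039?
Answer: 1731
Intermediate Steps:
z = -6234 (z = -6*(-29*(-35) + 24) = -6*(1015 + 24) = -6*1039 = -6234)
(z - 25074) + 33039 = (-6234 - 25074) + 33039 = -31308 + 33039 = 1731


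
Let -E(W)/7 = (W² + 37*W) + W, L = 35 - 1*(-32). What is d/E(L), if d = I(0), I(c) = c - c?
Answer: 0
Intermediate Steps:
L = 67 (L = 35 + 32 = 67)
I(c) = 0
d = 0
E(W) = -266*W - 7*W² (E(W) = -7*((W² + 37*W) + W) = -7*(W² + 38*W) = -266*W - 7*W²)
d/E(L) = 0/((-7*67*(38 + 67))) = 0/((-7*67*105)) = 0/(-49245) = 0*(-1/49245) = 0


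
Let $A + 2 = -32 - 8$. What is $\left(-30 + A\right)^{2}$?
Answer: $5184$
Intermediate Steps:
$A = -42$ ($A = -2 - 40 = -42$)
$\left(-30 + A\right)^{2} = \left(-30 - 42\right)^{2} = \left(-72\right)^{2} = 5184$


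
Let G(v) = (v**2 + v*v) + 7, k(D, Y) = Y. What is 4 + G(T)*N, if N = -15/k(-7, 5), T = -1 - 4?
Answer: -167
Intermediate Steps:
T = -5
G(v) = 7 + 2*v**2 (G(v) = (v**2 + v**2) + 7 = 2*v**2 + 7 = 7 + 2*v**2)
N = -3 (N = -15/5 = -15*1/5 = -3)
4 + G(T)*N = 4 + (7 + 2*(-5)**2)*(-3) = 4 + (7 + 2*25)*(-3) = 4 + (7 + 50)*(-3) = 4 + 57*(-3) = 4 - 171 = -167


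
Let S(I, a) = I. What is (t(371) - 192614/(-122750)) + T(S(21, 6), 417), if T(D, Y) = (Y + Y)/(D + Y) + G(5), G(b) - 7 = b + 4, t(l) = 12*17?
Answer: 1001244036/4480375 ≈ 223.47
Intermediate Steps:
t(l) = 204
G(b) = 11 + b (G(b) = 7 + (b + 4) = 7 + (4 + b) = 11 + b)
T(D, Y) = 16 + 2*Y/(D + Y) (T(D, Y) = (Y + Y)/(D + Y) + (11 + 5) = (2*Y)/(D + Y) + 16 = 2*Y/(D + Y) + 16 = 16 + 2*Y/(D + Y))
(t(371) - 192614/(-122750)) + T(S(21, 6), 417) = (204 - 192614/(-122750)) + 2*(8*21 + 9*417)/(21 + 417) = (204 - 192614*(-1/122750)) + 2*(168 + 3753)/438 = (204 + 96307/61375) + 2*(1/438)*3921 = 12616807/61375 + 1307/73 = 1001244036/4480375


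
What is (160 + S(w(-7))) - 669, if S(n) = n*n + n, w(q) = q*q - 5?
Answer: 1471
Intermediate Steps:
w(q) = -5 + q**2 (w(q) = q**2 - 5 = -5 + q**2)
S(n) = n + n**2 (S(n) = n**2 + n = n + n**2)
(160 + S(w(-7))) - 669 = (160 + (-5 + (-7)**2)*(1 + (-5 + (-7)**2))) - 669 = (160 + (-5 + 49)*(1 + (-5 + 49))) - 669 = (160 + 44*(1 + 44)) - 669 = (160 + 44*45) - 669 = (160 + 1980) - 669 = 2140 - 669 = 1471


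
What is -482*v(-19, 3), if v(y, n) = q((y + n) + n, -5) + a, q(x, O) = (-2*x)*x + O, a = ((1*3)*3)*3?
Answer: 152312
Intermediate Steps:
a = 27 (a = (3*3)*3 = 9*3 = 27)
q(x, O) = O - 2*x² (q(x, O) = -2*x² + O = O - 2*x²)
v(y, n) = 22 - 2*(y + 2*n)² (v(y, n) = (-5 - 2*((y + n) + n)²) + 27 = (-5 - 2*((n + y) + n)²) + 27 = (-5 - 2*(y + 2*n)²) + 27 = 22 - 2*(y + 2*n)²)
-482*v(-19, 3) = -482*(22 - 2*(-19 + 2*3)²) = -482*(22 - 2*(-19 + 6)²) = -482*(22 - 2*(-13)²) = -482*(22 - 2*169) = -482*(22 - 338) = -482*(-316) = 152312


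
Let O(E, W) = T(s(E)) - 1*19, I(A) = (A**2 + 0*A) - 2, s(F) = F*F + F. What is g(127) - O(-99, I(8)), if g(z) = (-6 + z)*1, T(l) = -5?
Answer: 145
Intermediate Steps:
s(F) = F + F**2 (s(F) = F**2 + F = F + F**2)
I(A) = -2 + A**2 (I(A) = (A**2 + 0) - 2 = A**2 - 2 = -2 + A**2)
O(E, W) = -24 (O(E, W) = -5 - 1*19 = -5 - 19 = -24)
g(z) = -6 + z
g(127) - O(-99, I(8)) = (-6 + 127) - 1*(-24) = 121 + 24 = 145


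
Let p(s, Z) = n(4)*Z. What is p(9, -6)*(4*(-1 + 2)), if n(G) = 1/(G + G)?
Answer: -3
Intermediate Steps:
n(G) = 1/(2*G)
p(s, Z) = Z/8 (p(s, Z) = ((1/2)/4)*Z = ((1/2)*(1/4))*Z = Z/8)
p(9, -6)*(4*(-1 + 2)) = ((1/8)*(-6))*(4*(-1 + 2)) = -3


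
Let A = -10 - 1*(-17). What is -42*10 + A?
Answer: -413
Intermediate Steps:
A = 7 (A = -10 + 17 = 7)
-42*10 + A = -42*10 + 7 = -420 + 7 = -413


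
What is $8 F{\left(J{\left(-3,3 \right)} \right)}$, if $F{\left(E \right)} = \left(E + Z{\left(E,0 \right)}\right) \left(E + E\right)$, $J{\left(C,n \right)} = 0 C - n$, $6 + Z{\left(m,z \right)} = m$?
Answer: $576$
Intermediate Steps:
$Z{\left(m,z \right)} = -6 + m$
$J{\left(C,n \right)} = - n$ ($J{\left(C,n \right)} = 0 - n = - n$)
$F{\left(E \right)} = 2 E \left(-6 + 2 E\right)$ ($F{\left(E \right)} = \left(E + \left(-6 + E\right)\right) \left(E + E\right) = \left(-6 + 2 E\right) 2 E = 2 E \left(-6 + 2 E\right)$)
$8 F{\left(J{\left(-3,3 \right)} \right)} = 8 \cdot 4 \left(\left(-1\right) 3\right) \left(-3 - 3\right) = 8 \cdot 4 \left(-3\right) \left(-3 - 3\right) = 8 \cdot 4 \left(-3\right) \left(-6\right) = 8 \cdot 72 = 576$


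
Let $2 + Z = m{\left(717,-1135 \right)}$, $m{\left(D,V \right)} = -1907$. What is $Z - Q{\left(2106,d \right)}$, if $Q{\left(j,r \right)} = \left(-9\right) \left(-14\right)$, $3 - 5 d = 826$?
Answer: $-2035$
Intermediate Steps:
$d = - \frac{823}{5}$ ($d = \frac{3}{5} - \frac{826}{5} = - \frac{823}{5} \approx -164.6$)
$Q{\left(j,r \right)} = 126$
$Z = -1909$ ($Z = -2 - 1907 = -1909$)
$Z - Q{\left(2106,d \right)} = -1909 - 126 = -2035$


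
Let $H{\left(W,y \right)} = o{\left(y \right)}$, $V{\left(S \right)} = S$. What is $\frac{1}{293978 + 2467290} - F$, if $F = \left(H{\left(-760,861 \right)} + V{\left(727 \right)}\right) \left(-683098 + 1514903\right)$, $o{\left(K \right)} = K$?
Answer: $- \frac{3647376407639119}{2761268} \approx -1.3209 \cdot 10^{9}$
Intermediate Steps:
$H{\left(W,y \right)} = y$
$F = 1320906340$ ($F = \left(861 + 727\right) \left(-683098 + 1514903\right) = 1588 \cdot 831805 = 1320906340$)
$\frac{1}{293978 + 2467290} - F = \frac{1}{293978 + 2467290} - 1320906340 = \frac{1}{2761268} - 1320906340 = - \frac{3647376407639119}{2761268}$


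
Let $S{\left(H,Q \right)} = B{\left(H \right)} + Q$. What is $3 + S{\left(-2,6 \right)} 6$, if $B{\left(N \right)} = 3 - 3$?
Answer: $39$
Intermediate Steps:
$B{\left(N \right)} = 0$
$S{\left(H,Q \right)} = Q$ ($S{\left(H,Q \right)} = 0 + Q = Q$)
$3 + S{\left(-2,6 \right)} 6 = 3 + 6 \cdot 6 = 3 + 36 = 39$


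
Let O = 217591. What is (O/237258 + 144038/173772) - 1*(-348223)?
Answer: 199401214227907/572622183 ≈ 3.4822e+5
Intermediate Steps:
(O/237258 + 144038/173772) - 1*(-348223) = (217591/237258 + 144038/173772) - 1*(-348223) = (217591*(1/237258) + 144038*(1/173772)) + 348223 = (217591/237258 + 72019/86886) + 348223 = 999797098/572622183 + 348223 = 199401214227907/572622183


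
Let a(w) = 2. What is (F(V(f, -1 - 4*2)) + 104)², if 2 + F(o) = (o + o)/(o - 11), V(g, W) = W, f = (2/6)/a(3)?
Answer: 1058841/100 ≈ 10588.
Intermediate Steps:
f = ⅙ (f = (2/6)/2 = (2*(⅙))*(½) = (⅓)*(½) = ⅙ ≈ 0.16667)
F(o) = -2 + 2*o/(-11 + o) (F(o) = -2 + (o + o)/(o - 11) = -2 + (2*o)/(-11 + o) = -2 + 2*o/(-11 + o))
(F(V(f, -1 - 4*2)) + 104)² = (22/(-11 + (-1 - 4*2)) + 104)² = (22/(-11 + (-1 - 8)) + 104)² = (22/(-11 - 9) + 104)² = (22/(-20) + 104)² = (22*(-1/20) + 104)² = (-11/10 + 104)² = (1029/10)² = 1058841/100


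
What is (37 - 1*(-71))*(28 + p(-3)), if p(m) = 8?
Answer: 3888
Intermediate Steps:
(37 - 1*(-71))*(28 + p(-3)) = (37 - 1*(-71))*(28 + 8) = (37 + 71)*36 = 108*36 = 3888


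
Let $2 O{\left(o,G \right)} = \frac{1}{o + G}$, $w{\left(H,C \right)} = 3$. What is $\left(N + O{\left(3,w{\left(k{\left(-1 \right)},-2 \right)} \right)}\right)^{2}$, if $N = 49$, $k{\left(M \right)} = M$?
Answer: $\frac{346921}{144} \approx 2409.2$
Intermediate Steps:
$O{\left(o,G \right)} = \frac{1}{2 \left(G + o\right)}$ ($O{\left(o,G \right)} = \frac{1}{2 \left(o + G\right)} = \frac{1}{2 \left(G + o\right)}$)
$\left(N + O{\left(3,w{\left(k{\left(-1 \right)},-2 \right)} \right)}\right)^{2} = \left(49 + \frac{1}{2 \left(3 + 3\right)}\right)^{2} = \left(49 + \frac{1}{2 \cdot 6}\right)^{2} = \left(49 + \frac{1}{2} \cdot \frac{1}{6}\right)^{2} = \left(49 + \frac{1}{12}\right)^{2} = \left(\frac{589}{12}\right)^{2} = \frac{346921}{144}$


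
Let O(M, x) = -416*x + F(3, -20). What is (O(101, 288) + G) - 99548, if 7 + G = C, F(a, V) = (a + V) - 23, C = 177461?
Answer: -41942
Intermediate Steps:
F(a, V) = -23 + V + a (F(a, V) = (V + a) - 23 = -23 + V + a)
G = 177454 (G = -7 + 177461 = 177454)
O(M, x) = -40 - 416*x (O(M, x) = -416*x + (-23 - 20 + 3) = -416*x - 40 = -40 - 416*x)
(O(101, 288) + G) - 99548 = ((-40 - 416*288) + 177454) - 99548 = ((-40 - 119808) + 177454) - 99548 = (-119848 + 177454) - 99548 = 57606 - 99548 = -41942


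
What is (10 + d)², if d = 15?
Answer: 625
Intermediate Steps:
(10 + d)² = (10 + 15)² = 25² = 625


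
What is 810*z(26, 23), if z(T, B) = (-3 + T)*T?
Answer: 484380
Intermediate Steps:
z(T, B) = T*(-3 + T)
810*z(26, 23) = 810*(26*(-3 + 26)) = 810*(26*23) = 810*598 = 484380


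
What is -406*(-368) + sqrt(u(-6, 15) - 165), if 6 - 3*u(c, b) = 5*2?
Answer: 149408 + I*sqrt(1497)/3 ≈ 1.4941e+5 + 12.897*I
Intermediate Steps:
u(c, b) = -4/3 (u(c, b) = 2 - 5*2/3 = 2 - 1/3*10 = 2 - 10/3 = -4/3)
-406*(-368) + sqrt(u(-6, 15) - 165) = -406*(-368) + sqrt(-4/3 - 165) = 149408 + sqrt(-499/3) = 149408 + I*sqrt(1497)/3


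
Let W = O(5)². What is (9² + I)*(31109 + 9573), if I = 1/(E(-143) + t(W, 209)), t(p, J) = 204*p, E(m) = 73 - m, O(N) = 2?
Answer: 1700365213/516 ≈ 3.2953e+6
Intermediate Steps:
W = 4 (W = 2² = 4)
I = 1/1032 (I = 1/((73 - 1*(-143)) + 204*4) = 1/((73 + 143) + 816) = 1/(216 + 816) = 1/1032 ≈ 0.00096899)
(9² + I)*(31109 + 9573) = (9² + 1/1032)*(31109 + 9573) = (81 + 1/1032)*40682 = (83593/1032)*40682 = 1700365213/516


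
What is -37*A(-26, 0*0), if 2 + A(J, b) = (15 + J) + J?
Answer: 1443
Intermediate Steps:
A(J, b) = 13 + 2*J (A(J, b) = -2 + ((15 + J) + J) = -2 + (15 + 2*J) = 13 + 2*J)
-37*A(-26, 0*0) = -37*(13 + 2*(-26)) = -37*(13 - 52) = -37*(-39) = 1443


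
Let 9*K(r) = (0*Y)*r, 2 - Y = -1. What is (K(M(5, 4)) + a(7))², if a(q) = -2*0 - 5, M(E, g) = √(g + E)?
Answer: 25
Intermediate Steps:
Y = 3 (Y = 2 - 1*(-1) = 2 + 1 = 3)
M(E, g) = √(E + g)
K(r) = 0 (K(r) = ((0*3)*r)/9 = (0*r)/9 = (⅑)*0 = 0)
a(q) = -5 (a(q) = 0 - 5 = -5)
(K(M(5, 4)) + a(7))² = (0 - 5)² = (-5)² = 25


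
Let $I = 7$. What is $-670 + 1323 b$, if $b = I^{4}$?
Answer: $3175853$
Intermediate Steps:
$b = 2401$ ($b = 7^{4} = 2401$)
$-670 + 1323 b = -670 + 1323 \cdot 2401 = -670 + 3176523 = 3175853$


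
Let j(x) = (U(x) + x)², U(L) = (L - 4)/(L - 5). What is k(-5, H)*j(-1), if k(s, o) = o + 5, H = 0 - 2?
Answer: 1/12 ≈ 0.083333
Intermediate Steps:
U(L) = (-4 + L)/(-5 + L)
H = -2
j(x) = (x + (-4 + x)/(-5 + x))² (j(x) = ((-4 + x)/(-5 + x) + x)² = (x + (-4 + x)/(-5 + x))²)
k(s, o) = 5 + o
k(-5, H)*j(-1) = (5 - 2)*((-4 - 1 - (-5 - 1))²/(-5 - 1)²) = 3*((-4 - 1 - 1*(-6))²/(-6)²) = 3*((-4 - 1 + 6)²/36) = 3*((1/36)*1²) = 3*((1/36)*1) = 3*(1/36) = 1/12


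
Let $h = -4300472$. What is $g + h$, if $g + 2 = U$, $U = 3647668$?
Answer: $-652806$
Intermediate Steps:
$g = 3647666$ ($g = -2 + 3647668 = 3647666$)
$g + h = 3647666 - 4300472 = -652806$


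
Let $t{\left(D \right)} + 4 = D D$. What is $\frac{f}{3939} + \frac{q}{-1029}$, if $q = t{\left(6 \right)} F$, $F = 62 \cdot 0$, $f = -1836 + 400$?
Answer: $- \frac{1436}{3939} \approx -0.36456$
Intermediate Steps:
$f = -1436$
$F = 0$
$t{\left(D \right)} = -4 + D^{2}$ ($t{\left(D \right)} = -4 + D D = -4 + D^{2}$)
$q = 0$ ($q = \left(-4 + 6^{2}\right) 0 = \left(-4 + 36\right) 0 = 32 \cdot 0 = 0$)
$\frac{f}{3939} + \frac{q}{-1029} = - \frac{1436}{3939} + \frac{0}{-1029} = \left(-1436\right) \frac{1}{3939} + 0 \left(- \frac{1}{1029}\right) = - \frac{1436}{3939} + 0 = - \frac{1436}{3939}$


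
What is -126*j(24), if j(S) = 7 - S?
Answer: 2142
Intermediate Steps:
-126*j(24) = -126*(7 - 1*24) = -126*(7 - 24) = -126*(-17) = 2142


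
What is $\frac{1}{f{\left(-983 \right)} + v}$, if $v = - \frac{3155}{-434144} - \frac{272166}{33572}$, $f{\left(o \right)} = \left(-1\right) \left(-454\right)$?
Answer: $\frac{3643770592}{1624758519707} \approx 0.0022427$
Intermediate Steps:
$f{\left(o \right)} = 454$
$v = - \frac{29513329061}{3643770592}$ ($v = \left(-3155\right) \left(- \frac{1}{434144}\right) - \frac{136083}{16786} = \frac{3155}{434144} - \frac{136083}{16786} = - \frac{29513329061}{3643770592} \approx -8.0997$)
$\frac{1}{f{\left(-983 \right)} + v} = \frac{1}{454 - \frac{29513329061}{3643770592}} = \frac{1}{\frac{1624758519707}{3643770592}} = \frac{3643770592}{1624758519707}$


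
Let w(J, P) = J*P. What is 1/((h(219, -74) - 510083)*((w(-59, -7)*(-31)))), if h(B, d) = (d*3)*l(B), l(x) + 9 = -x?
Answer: 1/5882556001 ≈ 1.6999e-10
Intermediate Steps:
l(x) = -9 - x
h(B, d) = 3*d*(-9 - B) (h(B, d) = (d*3)*(-9 - B) = (3*d)*(-9 - B) = 3*d*(-9 - B))
1/((h(219, -74) - 510083)*((w(-59, -7)*(-31)))) = 1/((-3*(-74)*(9 + 219) - 510083)*((-59*(-7)*(-31)))) = 1/((-3*(-74)*228 - 510083)*((413*(-31)))) = 1/((50616 - 510083)*(-12803)) = -1/12803/(-459467) = -1/459467*(-1/12803) = 1/5882556001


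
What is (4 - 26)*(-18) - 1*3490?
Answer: -3094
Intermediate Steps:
(4 - 26)*(-18) - 1*3490 = -22*(-18) - 3490 = 396 - 3490 = -3094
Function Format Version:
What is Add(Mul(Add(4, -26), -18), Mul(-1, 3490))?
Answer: -3094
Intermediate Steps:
Add(Mul(Add(4, -26), -18), Mul(-1, 3490)) = Add(Mul(-22, -18), -3490) = Add(396, -3490) = -3094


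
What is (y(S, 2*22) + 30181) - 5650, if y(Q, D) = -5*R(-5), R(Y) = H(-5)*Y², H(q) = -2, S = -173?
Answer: 24781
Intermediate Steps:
R(Y) = -2*Y²
y(Q, D) = 250 (y(Q, D) = -(-10)*(-5)² = -(-10)*25 = -5*(-50) = 250)
(y(S, 2*22) + 30181) - 5650 = (250 + 30181) - 5650 = 30431 - 5650 = 24781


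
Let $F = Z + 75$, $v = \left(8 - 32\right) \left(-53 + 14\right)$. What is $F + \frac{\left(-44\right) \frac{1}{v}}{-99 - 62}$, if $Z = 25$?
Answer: $\frac{3767411}{37674} \approx 100.0$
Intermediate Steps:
$v = 936$ ($v = \left(-24\right) \left(-39\right) = 936$)
$F = 100$ ($F = 25 + 75 = 100$)
$F + \frac{\left(-44\right) \frac{1}{v}}{-99 - 62} = 100 + \frac{\left(-44\right) \frac{1}{936}}{-99 - 62} = 100 + \frac{\left(-44\right) \frac{1}{936}}{-161} = 100 - - \frac{11}{37674} = 100 + \frac{11}{37674} = \frac{3767411}{37674}$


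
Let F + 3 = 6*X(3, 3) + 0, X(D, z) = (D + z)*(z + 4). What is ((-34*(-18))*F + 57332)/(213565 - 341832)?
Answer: -209720/128267 ≈ -1.6350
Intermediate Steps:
X(D, z) = (4 + z)*(D + z) (X(D, z) = (D + z)*(4 + z) = (4 + z)*(D + z))
F = 249 (F = -3 + (6*(3² + 4*3 + 4*3 + 3*3) + 0) = -3 + (6*(9 + 12 + 12 + 9) + 0) = -3 + (6*42 + 0) = -3 + (252 + 0) = -3 + 252 = 249)
((-34*(-18))*F + 57332)/(213565 - 341832) = (-34*(-18)*249 + 57332)/(213565 - 341832) = (612*249 + 57332)/(-128267) = (152388 + 57332)*(-1/128267) = 209720*(-1/128267) = -209720/128267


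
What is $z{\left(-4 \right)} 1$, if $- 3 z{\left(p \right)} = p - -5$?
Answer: $- \frac{1}{3} \approx -0.33333$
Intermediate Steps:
$z{\left(p \right)} = - \frac{5}{3} - \frac{p}{3}$ ($z{\left(p \right)} = - \frac{p - -5}{3} = - \frac{p + 5}{3} = - \frac{5 + p}{3} = - \frac{5}{3} - \frac{p}{3}$)
$z{\left(-4 \right)} 1 = \left(- \frac{5}{3} - - \frac{4}{3}\right) 1 = \left(- \frac{5}{3} + \frac{4}{3}\right) 1 = \left(- \frac{1}{3}\right) 1 = - \frac{1}{3}$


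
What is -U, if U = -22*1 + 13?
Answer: 9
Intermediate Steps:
U = -9 (U = -22 + 13 = -9)
-U = -1*(-9) = 9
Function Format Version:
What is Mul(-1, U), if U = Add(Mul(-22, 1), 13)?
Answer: 9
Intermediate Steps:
U = -9 (U = Add(-22, 13) = -9)
Mul(-1, U) = Mul(-1, -9) = 9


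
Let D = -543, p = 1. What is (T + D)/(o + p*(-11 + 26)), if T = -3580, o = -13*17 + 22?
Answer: 4123/184 ≈ 22.408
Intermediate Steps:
o = -199 (o = -221 + 22 = -199)
(T + D)/(o + p*(-11 + 26)) = (-3580 - 543)/(-199 + 1*(-11 + 26)) = -4123/(-199 + 1*15) = -4123/(-199 + 15) = -4123/(-184) = -4123*(-1/184) = 4123/184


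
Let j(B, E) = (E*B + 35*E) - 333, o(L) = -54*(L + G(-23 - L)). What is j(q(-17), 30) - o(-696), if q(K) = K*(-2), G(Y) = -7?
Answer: -36225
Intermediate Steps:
q(K) = -2*K
o(L) = 378 - 54*L (o(L) = -54*(L - 7) = -54*(-7 + L) = 378 - 54*L)
j(B, E) = -333 + 35*E + B*E (j(B, E) = (B*E + 35*E) - 333 = (35*E + B*E) - 333 = -333 + 35*E + B*E)
j(q(-17), 30) - o(-696) = (-333 + 35*30 - 2*(-17)*30) - (378 - 54*(-696)) = (-333 + 1050 + 34*30) - (378 + 37584) = (-333 + 1050 + 1020) - 1*37962 = 1737 - 37962 = -36225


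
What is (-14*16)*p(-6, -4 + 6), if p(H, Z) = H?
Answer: 1344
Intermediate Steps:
(-14*16)*p(-6, -4 + 6) = -14*16*(-6) = -224*(-6) = 1344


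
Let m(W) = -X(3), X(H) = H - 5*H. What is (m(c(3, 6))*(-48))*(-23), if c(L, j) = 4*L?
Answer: 13248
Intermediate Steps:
X(H) = -4*H
m(W) = 12 (m(W) = -(-4)*3 = -1*(-12) = 12)
(m(c(3, 6))*(-48))*(-23) = (12*(-48))*(-23) = -576*(-23) = 13248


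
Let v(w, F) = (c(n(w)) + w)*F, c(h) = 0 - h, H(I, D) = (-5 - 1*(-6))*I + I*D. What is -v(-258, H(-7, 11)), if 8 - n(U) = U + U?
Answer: -65688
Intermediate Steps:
H(I, D) = I + D*I (H(I, D) = (-5 + 6)*I + D*I = 1*I + D*I = I + D*I)
n(U) = 8 - 2*U (n(U) = 8 - (U + U) = 8 - 2*U)
c(h) = -h
v(w, F) = F*(-8 + 3*w) (v(w, F) = (-(8 - 2*w) + w)*F = ((-8 + 2*w) + w)*F = (-8 + 3*w)*F = F*(-8 + 3*w))
-v(-258, H(-7, 11)) = -(-7*(1 + 11))*(-8 + 3*(-258)) = -(-7*12)*(-8 - 774) = -(-84)*(-782) = -1*65688 = -65688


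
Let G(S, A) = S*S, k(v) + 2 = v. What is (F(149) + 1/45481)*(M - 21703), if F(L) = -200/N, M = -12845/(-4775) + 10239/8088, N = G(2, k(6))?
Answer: 127046784659309449/117099021080 ≈ 1.0850e+6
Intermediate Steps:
k(v) = -2 + v
G(S, A) = S**2
N = 4 (N = 2**2 = 4)
M = 10185439/2574680 (M = -12845*(-1/4775) + 10239*(1/8088) = 2569/955 + 3413/2696 = 10185439/2574680 ≈ 3.9560)
F(L) = -50 (F(L) = -200/4 = -200*1/4 = -50)
(F(149) + 1/45481)*(M - 21703) = (-50 + 1/45481)*(10185439/2574680 - 21703) = (-50 + 1/45481)*(-55868094601/2574680) = -2274049/45481*(-55868094601/2574680) = 127046784659309449/117099021080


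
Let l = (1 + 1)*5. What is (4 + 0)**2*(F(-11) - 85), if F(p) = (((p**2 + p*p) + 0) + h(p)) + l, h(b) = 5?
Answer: 2752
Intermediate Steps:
l = 10 (l = 2*5 = 10)
F(p) = 15 + 2*p**2 (F(p) = (((p**2 + p*p) + 0) + 5) + 10 = (((p**2 + p**2) + 0) + 5) + 10 = ((2*p**2 + 0) + 5) + 10 = (2*p**2 + 5) + 10 = (5 + 2*p**2) + 10 = 15 + 2*p**2)
(4 + 0)**2*(F(-11) - 85) = (4 + 0)**2*((15 + 2*(-11)**2) - 85) = 4**2*((15 + 2*121) - 85) = 16*((15 + 242) - 85) = 16*(257 - 85) = 16*172 = 2752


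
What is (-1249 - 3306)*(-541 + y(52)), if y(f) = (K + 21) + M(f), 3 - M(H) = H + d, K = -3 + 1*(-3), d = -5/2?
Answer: 5215475/2 ≈ 2.6077e+6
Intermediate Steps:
d = -5/2 (d = -5*½ = -5/2 ≈ -2.5000)
K = -6 (K = -3 - 3 = -6)
M(H) = 11/2 - H (M(H) = 3 - (H - 5/2) = 3 - (-5/2 + H) = 3 + (5/2 - H) = 11/2 - H)
y(f) = 41/2 - f (y(f) = (-6 + 21) + (11/2 - f) = 15 + (11/2 - f) = 41/2 - f)
(-1249 - 3306)*(-541 + y(52)) = (-1249 - 3306)*(-541 + (41/2 - 1*52)) = -4555*(-541 + (41/2 - 52)) = -4555*(-541 - 63/2) = -4555*(-1145/2) = 5215475/2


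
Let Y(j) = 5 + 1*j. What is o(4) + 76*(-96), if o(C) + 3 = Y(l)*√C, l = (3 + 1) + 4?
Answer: -7273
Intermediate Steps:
l = 8 (l = 4 + 4 = 8)
Y(j) = 5 + j
o(C) = -3 + 13*√C (o(C) = -3 + (5 + 8)*√C = -3 + 13*√C)
o(4) + 76*(-96) = (-3 + 13*√4) + 76*(-96) = (-3 + 13*2) - 7296 = (-3 + 26) - 7296 = 23 - 7296 = -7273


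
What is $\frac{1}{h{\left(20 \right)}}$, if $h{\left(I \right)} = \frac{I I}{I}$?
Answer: $\frac{1}{20} \approx 0.05$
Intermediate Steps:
$h{\left(I \right)} = I$ ($h{\left(I \right)} = \frac{I^{2}}{I} = I$)
$\frac{1}{h{\left(20 \right)}} = \frac{1}{20}$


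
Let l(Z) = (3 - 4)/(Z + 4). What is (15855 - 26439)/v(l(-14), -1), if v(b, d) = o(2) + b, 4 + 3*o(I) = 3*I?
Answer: -317520/23 ≈ -13805.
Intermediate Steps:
o(I) = -4/3 + I (o(I) = -4/3 + (3*I)/3 = -4/3 + I)
l(Z) = -1/(4 + Z)
v(b, d) = ⅔ + b (v(b, d) = (-4/3 + 2) + b = ⅔ + b)
(15855 - 26439)/v(l(-14), -1) = (15855 - 26439)/(⅔ - 1/(4 - 14)) = -10584/(⅔ - 1/(-10)) = -10584/(⅔ - 1*(-⅒)) = -10584/(⅔ + ⅒) = -10584/23/30 = -10584*30/23 = -317520/23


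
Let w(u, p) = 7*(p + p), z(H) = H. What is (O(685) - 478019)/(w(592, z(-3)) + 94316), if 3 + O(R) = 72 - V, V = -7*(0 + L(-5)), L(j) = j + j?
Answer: -239010/47137 ≈ -5.0705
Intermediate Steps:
L(j) = 2*j
w(u, p) = 14*p (w(u, p) = 7*(2*p) = 14*p)
V = 70 (V = -7*(0 + 2*(-5)) = -7*(0 - 10) = -7*(-10) = 70)
O(R) = -1 (O(R) = -3 + (72 - 1*70) = -3 + (72 - 70) = -3 + 2 = -1)
(O(685) - 478019)/(w(592, z(-3)) + 94316) = (-1 - 478019)/(14*(-3) + 94316) = -478020/(-42 + 94316) = -478020/94274 = -478020*1/94274 = -239010/47137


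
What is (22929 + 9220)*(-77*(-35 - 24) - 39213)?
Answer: -1114605830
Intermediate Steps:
(22929 + 9220)*(-77*(-35 - 24) - 39213) = 32149*(-77*(-59) - 39213) = 32149*(4543 - 39213) = 32149*(-34670) = -1114605830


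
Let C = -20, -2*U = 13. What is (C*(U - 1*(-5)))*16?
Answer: 480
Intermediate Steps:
U = -13/2 (U = -½*13 = -13/2 ≈ -6.5000)
(C*(U - 1*(-5)))*16 = -20*(-13/2 - 1*(-5))*16 = -20*(-13/2 + 5)*16 = -20*(-3/2)*16 = 30*16 = 480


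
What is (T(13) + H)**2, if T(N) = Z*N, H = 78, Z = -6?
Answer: 0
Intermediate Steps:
T(N) = -6*N
(T(13) + H)**2 = (-6*13 + 78)**2 = (-78 + 78)**2 = 0**2 = 0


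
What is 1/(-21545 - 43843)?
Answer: -1/65388 ≈ -1.5293e-5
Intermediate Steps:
1/(-21545 - 43843) = 1/(-65388) = -1/65388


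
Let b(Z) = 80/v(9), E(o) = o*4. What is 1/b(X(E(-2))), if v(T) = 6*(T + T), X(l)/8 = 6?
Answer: 27/20 ≈ 1.3500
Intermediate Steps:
E(o) = 4*o
X(l) = 48 (X(l) = 8*6 = 48)
v(T) = 12*T (v(T) = 6*(2*T) = 12*T)
b(Z) = 20/27 (b(Z) = 80/((12*9)) = 80/108 = 80*(1/108) = 20/27)
1/b(X(E(-2))) = 1/(20/27) = 27/20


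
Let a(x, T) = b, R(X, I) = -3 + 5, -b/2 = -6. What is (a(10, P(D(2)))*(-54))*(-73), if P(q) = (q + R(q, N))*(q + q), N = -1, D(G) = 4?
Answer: 47304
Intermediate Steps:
b = 12 (b = -2*(-6) = 12)
R(X, I) = 2
P(q) = 2*q*(2 + q) (P(q) = (q + 2)*(q + q) = (2 + q)*(2*q) = 2*q*(2 + q))
a(x, T) = 12
(a(10, P(D(2)))*(-54))*(-73) = (12*(-54))*(-73) = -648*(-73) = 47304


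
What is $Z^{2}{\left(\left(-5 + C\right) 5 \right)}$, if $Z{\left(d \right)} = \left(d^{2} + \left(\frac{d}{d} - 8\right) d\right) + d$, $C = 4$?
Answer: $3025$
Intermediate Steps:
$Z{\left(d \right)} = d^{2} - 6 d$ ($Z{\left(d \right)} = \left(d^{2} + \left(1 - 8\right) d\right) + d = \left(d^{2} - 7 d\right) + d = d^{2} - 6 d$)
$Z^{2}{\left(\left(-5 + C\right) 5 \right)} = \left(\left(-5 + 4\right) 5 \left(-6 + \left(-5 + 4\right) 5\right)\right)^{2} = \left(\left(-1\right) 5 \left(-6 - 5\right)\right)^{2} = \left(- 5 \left(-6 - 5\right)\right)^{2} = \left(\left(-5\right) \left(-11\right)\right)^{2} = 55^{2} = 3025$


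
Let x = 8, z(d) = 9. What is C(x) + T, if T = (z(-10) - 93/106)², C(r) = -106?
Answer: -449695/11236 ≈ -40.023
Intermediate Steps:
T = 741321/11236 (T = (9 - 93/106)² = (861/106)² = 741321/11236 ≈ 65.977)
C(x) + T = -106 + 741321/11236 = -449695/11236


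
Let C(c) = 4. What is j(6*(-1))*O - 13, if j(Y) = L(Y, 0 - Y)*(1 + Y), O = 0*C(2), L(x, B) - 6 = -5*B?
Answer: -13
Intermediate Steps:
L(x, B) = 6 - 5*B
O = 0 (O = 0*4 = 0)
j(Y) = (1 + Y)*(6 + 5*Y) (j(Y) = (6 - 5*(0 - Y))*(1 + Y) = (6 - (-5)*Y)*(1 + Y) = (6 + 5*Y)*(1 + Y) = (1 + Y)*(6 + 5*Y))
j(6*(-1))*O - 13 = (6 + 5*(6*(-1))**2 + 11*(6*(-1)))*0 - 13 = (6 + 5*(-6)**2 + 11*(-6))*0 - 13 = (6 + 5*36 - 66)*0 - 13 = (6 + 180 - 66)*0 - 13 = 120*0 - 13 = 0 - 13 = -13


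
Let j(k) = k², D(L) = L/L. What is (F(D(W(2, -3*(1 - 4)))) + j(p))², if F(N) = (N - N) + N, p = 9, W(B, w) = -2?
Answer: 6724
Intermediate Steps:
D(L) = 1
F(N) = N (F(N) = 0 + N = N)
(F(D(W(2, -3*(1 - 4)))) + j(p))² = (1 + 9²)² = (1 + 81)² = 82² = 6724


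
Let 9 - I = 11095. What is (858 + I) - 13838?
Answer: -24066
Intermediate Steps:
I = -11086 (I = 9 - 1*11095 = 9 - 11095 = -11086)
(858 + I) - 13838 = (858 - 11086) - 13838 = -10228 - 13838 = -24066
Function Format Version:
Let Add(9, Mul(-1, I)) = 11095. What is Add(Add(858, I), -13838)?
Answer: -24066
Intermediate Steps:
I = -11086 (I = Add(9, Mul(-1, 11095)) = Add(9, -11095) = -11086)
Add(Add(858, I), -13838) = Add(Add(858, -11086), -13838) = Add(-10228, -13838) = -24066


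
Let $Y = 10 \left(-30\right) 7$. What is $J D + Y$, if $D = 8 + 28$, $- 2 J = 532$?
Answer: $-11676$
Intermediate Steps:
$J = -266$ ($J = \left(- \frac{1}{2}\right) 532 = -266$)
$D = 36$
$Y = -2100$ ($Y = \left(-300\right) 7 = -2100$)
$J D + Y = \left(-266\right) 36 - 2100 = -9576 - 2100 = -11676$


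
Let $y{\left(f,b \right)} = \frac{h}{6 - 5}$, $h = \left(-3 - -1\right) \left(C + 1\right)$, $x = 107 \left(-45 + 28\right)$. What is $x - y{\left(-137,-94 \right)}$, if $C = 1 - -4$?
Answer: $-1807$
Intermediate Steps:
$C = 5$ ($C = 1 + 4 = 5$)
$x = -1819$ ($x = 107 \left(-17\right) = -1819$)
$h = -12$ ($h = \left(-3 - -1\right) \left(5 + 1\right) = \left(-3 + 1\right) 6 = \left(-2\right) 6 = -12$)
$y{\left(f,b \right)} = -12$ ($y{\left(f,b \right)} = - \frac{12}{6 - 5} = - \frac{12}{1} = \left(-12\right) 1 = -12$)
$x - y{\left(-137,-94 \right)} = -1819 - -12 = -1819 + 12 = -1807$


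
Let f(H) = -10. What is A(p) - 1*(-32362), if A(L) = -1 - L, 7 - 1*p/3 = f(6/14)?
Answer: 32310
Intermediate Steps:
p = 51 (p = 21 - 3*(-10) = 21 + 30 = 51)
A(p) - 1*(-32362) = (-1 - 1*51) - 1*(-32362) = (-1 - 51) + 32362 = -52 + 32362 = 32310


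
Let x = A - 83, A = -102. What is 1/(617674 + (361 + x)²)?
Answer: 1/648650 ≈ 1.5417e-6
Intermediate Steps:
x = -185 (x = -102 - 83 = -185)
1/(617674 + (361 + x)²) = 1/(617674 + (361 - 185)²) = 1/(617674 + 176²) = 1/(617674 + 30976) = 1/648650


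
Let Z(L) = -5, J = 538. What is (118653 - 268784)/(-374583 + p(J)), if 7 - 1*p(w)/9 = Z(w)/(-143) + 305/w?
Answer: 11550178354/28813738425 ≈ 0.40086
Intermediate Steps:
p(w) = 8964/143 - 2745/w (p(w) = 63 - 9*(-5/(-143) + 305/w) = 63 - 9*(-5*(-1/143) + 305/w) = 63 - 9*(5/143 + 305/w) = 63 + (-45/143 - 2745/w) = 8964/143 - 2745/w)
(118653 - 268784)/(-374583 + p(J)) = (118653 - 268784)/(-374583 + (8964/143 - 2745/538)) = -150131/(-374583 + (8964/143 - 2745*1/538)) = -150131/(-374583 + (8964/143 - 2745/538)) = -150131/(-374583 + 4430097/76934) = -150131/(-28813738425/76934) = -150131*(-76934/28813738425) = 11550178354/28813738425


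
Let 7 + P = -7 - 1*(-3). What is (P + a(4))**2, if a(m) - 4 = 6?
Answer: 1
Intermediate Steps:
P = -11 (P = -7 + (-7 - 1*(-3)) = -7 + (-7 + 3) = -7 - 4 = -11)
a(m) = 10 (a(m) = 4 + 6 = 10)
(P + a(4))**2 = (-11 + 10)**2 = (-1)**2 = 1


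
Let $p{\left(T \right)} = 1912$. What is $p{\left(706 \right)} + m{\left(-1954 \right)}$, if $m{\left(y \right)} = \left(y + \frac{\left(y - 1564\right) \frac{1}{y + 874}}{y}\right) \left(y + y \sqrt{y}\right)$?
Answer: $\frac{2062816879}{540} + \frac{2061784399 i \sqrt{1954}}{540} \approx 3.82 \cdot 10^{6} + 1.6878 \cdot 10^{8} i$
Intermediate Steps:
$m{\left(y \right)} = \left(y + y^{\frac{3}{2}}\right) \left(y + \frac{-1564 + y}{y \left(874 + y\right)}\right)$ ($m{\left(y \right)} = \left(y + \frac{\left(-1564 + y\right) \frac{1}{874 + y}}{y}\right) \left(y + y^{\frac{3}{2}}\right) = \left(y + \frac{\frac{1}{874 + y} \left(-1564 + y\right)}{y}\right) \left(y + y^{\frac{3}{2}}\right) = \left(y + \frac{-1564 + y}{y \left(874 + y\right)}\right) \left(y + y^{\frac{3}{2}}\right) = \left(y + y^{\frac{3}{2}}\right) \left(y + \frac{-1564 + y}{y \left(874 + y\right)}\right)$)
$p{\left(706 \right)} + m{\left(-1954 \right)} = 1912 + \frac{-1564 - 1954 + \left(-1954\right)^{3} + \left(-1954\right)^{\frac{3}{2}} + \left(-1954\right)^{\frac{7}{2}} - 1564 \sqrt{-1954} + 874 \left(-1954\right)^{2} + 874 \left(-1954\right)^{\frac{5}{2}}}{874 - 1954} = 1912 + \frac{-1564 - 1954 - 7460598664 - 1954 i \sqrt{1954} - 7460598664 i \sqrt{1954} - 1564 i \sqrt{1954} + 874 \cdot 3818116 + 874 \cdot 3818116 i \sqrt{1954}}{-1080} = 1912 - \frac{-1564 - 1954 - 7460598664 - 1954 i \sqrt{1954} - 7460598664 i \sqrt{1954} - 1564 i \sqrt{1954} + 3337033384 + 3337033384 i \sqrt{1954}}{1080} = 1912 - \frac{-4123568798 - 4123568798 i \sqrt{1954}}{1080} = 1912 + \left(\frac{2061784399}{540} + \frac{2061784399 i \sqrt{1954}}{540}\right) = \frac{2062816879}{540} + \frac{2061784399 i \sqrt{1954}}{540}$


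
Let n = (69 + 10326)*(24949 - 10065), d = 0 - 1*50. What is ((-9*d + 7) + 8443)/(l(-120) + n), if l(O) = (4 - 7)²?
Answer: 8900/154719189 ≈ 5.7524e-5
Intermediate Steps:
l(O) = 9 (l(O) = (-3)² = 9)
d = -50 (d = 0 - 50 = -50)
n = 154719180 (n = 10395*14884 = 154719180)
((-9*d + 7) + 8443)/(l(-120) + n) = ((-9*(-50) + 7) + 8443)/(9 + 154719180) = ((450 + 7) + 8443)/154719189 = (457 + 8443)*(1/154719189) = 8900*(1/154719189) = 8900/154719189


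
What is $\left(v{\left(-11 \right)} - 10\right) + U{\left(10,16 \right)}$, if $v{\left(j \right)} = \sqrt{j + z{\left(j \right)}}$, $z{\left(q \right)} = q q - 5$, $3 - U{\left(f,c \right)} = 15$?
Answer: $-22 + \sqrt{105} \approx -11.753$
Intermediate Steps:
$U{\left(f,c \right)} = -12$ ($U{\left(f,c \right)} = 3 - 15 = -12$)
$z{\left(q \right)} = -5 + q^{2}$ ($z{\left(q \right)} = q^{2} - 5 = -5 + q^{2}$)
$v{\left(j \right)} = \sqrt{-5 + j + j^{2}}$ ($v{\left(j \right)} = \sqrt{j + \left(-5 + j^{2}\right)} = \sqrt{-5 + j + j^{2}}$)
$\left(v{\left(-11 \right)} - 10\right) + U{\left(10,16 \right)} = \left(\sqrt{-5 - 11 + \left(-11\right)^{2}} - 10\right) - 12 = \left(\sqrt{-5 - 11 + 121} - 10\right) - 12 = \left(\sqrt{105} - 10\right) - 12 = \left(-10 + \sqrt{105}\right) - 12 = -22 + \sqrt{105}$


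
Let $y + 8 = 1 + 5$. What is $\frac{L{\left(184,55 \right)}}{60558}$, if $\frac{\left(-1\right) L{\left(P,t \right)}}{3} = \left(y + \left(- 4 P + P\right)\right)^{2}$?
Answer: $- \frac{153458}{10093} \approx -15.204$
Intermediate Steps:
$y = -2$ ($y = -8 + \left(1 + 5\right) = -8 + 6 = -2$)
$L{\left(P,t \right)} = - 3 \left(-2 - 3 P\right)^{2}$ ($L{\left(P,t \right)} = - 3 \left(-2 + \left(- 4 P + P\right)\right)^{2} = - 3 \left(-2 - 3 P\right)^{2}$)
$\frac{L{\left(184,55 \right)}}{60558} = \frac{\left(-3\right) \left(2 + 3 \cdot 184\right)^{2}}{60558} = - 3 \left(2 + 552\right)^{2} \cdot \frac{1}{60558} = - 3 \cdot 554^{2} \cdot \frac{1}{60558} = \left(-3\right) 306916 \cdot \frac{1}{60558} = \left(-920748\right) \frac{1}{60558} = - \frac{153458}{10093}$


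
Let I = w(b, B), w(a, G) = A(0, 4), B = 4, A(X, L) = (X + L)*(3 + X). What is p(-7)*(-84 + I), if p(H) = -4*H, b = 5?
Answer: -2016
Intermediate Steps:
A(X, L) = (3 + X)*(L + X) (A(X, L) = (L + X)*(3 + X) = (3 + X)*(L + X))
w(a, G) = 12 (w(a, G) = 0² + 3*4 + 3*0 + 4*0 = 0 + 12 + 0 + 0 = 12)
I = 12
p(-7)*(-84 + I) = (-4*(-7))*(-84 + 12) = 28*(-72) = -2016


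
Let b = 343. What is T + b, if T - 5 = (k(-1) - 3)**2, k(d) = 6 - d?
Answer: 364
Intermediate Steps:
T = 21 (T = 5 + ((6 - 1*(-1)) - 3)**2 = 5 + ((6 + 1) - 3)**2 = 5 + (7 - 3)**2 = 5 + 4**2 = 5 + 16 = 21)
T + b = 21 + 343 = 364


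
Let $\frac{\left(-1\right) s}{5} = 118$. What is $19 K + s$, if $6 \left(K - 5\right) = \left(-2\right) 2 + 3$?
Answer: $- \frac{2989}{6} \approx -498.17$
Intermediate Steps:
$s = -590$ ($s = \left(-5\right) 118 = -590$)
$K = \frac{29}{6}$ ($K = 5 + \frac{\left(-2\right) 2 + 3}{6} = 5 + \frac{-4 + 3}{6} = 5 + \frac{1}{6} \left(-1\right) = 5 - \frac{1}{6} = \frac{29}{6} \approx 4.8333$)
$19 K + s = 19 \cdot \frac{29}{6} - 590 = \frac{551}{6} - 590 = - \frac{2989}{6}$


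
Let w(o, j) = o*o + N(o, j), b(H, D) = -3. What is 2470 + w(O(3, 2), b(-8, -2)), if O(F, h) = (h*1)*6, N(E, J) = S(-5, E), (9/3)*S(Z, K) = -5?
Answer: 7837/3 ≈ 2612.3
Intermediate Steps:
S(Z, K) = -5/3 (S(Z, K) = (1/3)*(-5) = -5/3)
N(E, J) = -5/3
O(F, h) = 6*h (O(F, h) = h*6 = 6*h)
w(o, j) = -5/3 + o**2 (w(o, j) = o*o - 5/3 = o**2 - 5/3 = -5/3 + o**2)
2470 + w(O(3, 2), b(-8, -2)) = 2470 + (-5/3 + (6*2)**2) = 2470 + (-5/3 + 12**2) = 2470 + (-5/3 + 144) = 2470 + 427/3 = 7837/3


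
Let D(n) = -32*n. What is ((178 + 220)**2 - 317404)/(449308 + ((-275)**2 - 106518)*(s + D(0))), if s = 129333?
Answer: 159000/3995035061 ≈ 3.9799e-5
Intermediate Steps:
((178 + 220)**2 - 317404)/(449308 + ((-275)**2 - 106518)*(s + D(0))) = ((178 + 220)**2 - 317404)/(449308 + ((-275)**2 - 106518)*(129333 - 32*0)) = (398**2 - 317404)/(449308 + (75625 - 106518)*(129333 + 0)) = (158404 - 317404)/(449308 - 30893*129333) = -159000/(449308 - 3995484369) = -159000/(-3995035061) = -159000*(-1/3995035061) = 159000/3995035061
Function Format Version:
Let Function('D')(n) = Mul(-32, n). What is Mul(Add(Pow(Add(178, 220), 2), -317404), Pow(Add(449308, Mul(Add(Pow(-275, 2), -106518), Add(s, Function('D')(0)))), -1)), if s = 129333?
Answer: Rational(159000, 3995035061) ≈ 3.9799e-5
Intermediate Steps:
Mul(Add(Pow(Add(178, 220), 2), -317404), Pow(Add(449308, Mul(Add(Pow(-275, 2), -106518), Add(s, Function('D')(0)))), -1)) = Mul(Add(Pow(Add(178, 220), 2), -317404), Pow(Add(449308, Mul(Add(Pow(-275, 2), -106518), Add(129333, Mul(-32, 0)))), -1)) = Mul(Add(Pow(398, 2), -317404), Pow(Add(449308, Mul(Add(75625, -106518), Add(129333, 0))), -1)) = Mul(Add(158404, -317404), Pow(Add(449308, Mul(-30893, 129333)), -1)) = Mul(-159000, Pow(Add(449308, -3995484369), -1)) = Mul(-159000, Pow(-3995035061, -1)) = Mul(-159000, Rational(-1, 3995035061)) = Rational(159000, 3995035061)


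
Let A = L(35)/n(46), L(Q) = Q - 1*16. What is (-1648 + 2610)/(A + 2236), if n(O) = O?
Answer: 44252/102875 ≈ 0.43015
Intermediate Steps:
L(Q) = -16 + Q (L(Q) = Q - 16 = -16 + Q)
A = 19/46 (A = (-16 + 35)/46 = 19*(1/46) = 19/46 ≈ 0.41304)
(-1648 + 2610)/(A + 2236) = (-1648 + 2610)/(19/46 + 2236) = 962/(102875/46) = 962*(46/102875) = 44252/102875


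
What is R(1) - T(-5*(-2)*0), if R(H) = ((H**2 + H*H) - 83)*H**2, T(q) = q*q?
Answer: -81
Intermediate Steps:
T(q) = q**2
R(H) = H**2*(-83 + 2*H**2) (R(H) = ((H**2 + H**2) - 83)*H**2 = (2*H**2 - 83)*H**2 = (-83 + 2*H**2)*H**2 = H**2*(-83 + 2*H**2))
R(1) - T(-5*(-2)*0) = 1**2*(-83 + 2*1**2) - (-5*(-2)*0)**2 = 1*(-83 + 2*1) - (10*0)**2 = 1*(-83 + 2) - 1*0**2 = 1*(-81) - 1*0 = -81 + 0 = -81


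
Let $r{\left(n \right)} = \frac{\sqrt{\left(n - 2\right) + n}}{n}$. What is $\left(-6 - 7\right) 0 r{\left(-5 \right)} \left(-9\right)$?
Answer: $0$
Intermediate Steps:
$r{\left(n \right)} = \frac{\sqrt{-2 + 2 n}}{n}$ ($r{\left(n \right)} = \frac{\sqrt{\left(-2 + n\right) + n}}{n} = \frac{\sqrt{-2 + 2 n}}{n}$)
$\left(-6 - 7\right) 0 r{\left(-5 \right)} \left(-9\right) = \left(-6 - 7\right) 0 \frac{\sqrt{-2 + 2 \left(-5\right)}}{-5} \left(-9\right) = \left(-13\right) 0 - \frac{\sqrt{-2 - 10}}{5} \left(-9\right) = 0 - \frac{\sqrt{-12}}{5} \left(-9\right) = 0 - \frac{2 i \sqrt{3}}{5} \left(-9\right) = 0 \frac{18 i \sqrt{3}}{5} = 0$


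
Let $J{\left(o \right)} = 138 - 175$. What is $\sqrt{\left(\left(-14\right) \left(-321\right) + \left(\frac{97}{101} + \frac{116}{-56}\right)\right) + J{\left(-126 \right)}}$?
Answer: $\frac{\sqrt{8909086578}}{1414} \approx 66.752$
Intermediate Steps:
$J{\left(o \right)} = -37$ ($J{\left(o \right)} = 138 - 175 = -37$)
$\sqrt{\left(\left(-14\right) \left(-321\right) + \left(\frac{97}{101} + \frac{116}{-56}\right)\right) + J{\left(-126 \right)}} = \sqrt{\left(\left(-14\right) \left(-321\right) + \left(\frac{97}{101} + \frac{116}{-56}\right)\right) - 37} = \sqrt{\left(4494 + \left(97 \cdot \frac{1}{101} + 116 \left(- \frac{1}{56}\right)\right)\right) - 37} = \sqrt{\left(4494 + \left(\frac{97}{101} - \frac{29}{14}\right)\right) - 37} = \sqrt{\left(4494 - \frac{1571}{1414}\right) - 37} = \sqrt{\frac{6352945}{1414} - 37} = \sqrt{\frac{6300627}{1414}} = \frac{\sqrt{8909086578}}{1414}$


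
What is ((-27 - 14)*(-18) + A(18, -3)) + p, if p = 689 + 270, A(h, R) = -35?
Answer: 1662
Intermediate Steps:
p = 959
((-27 - 14)*(-18) + A(18, -3)) + p = ((-27 - 14)*(-18) - 35) + 959 = (-41*(-18) - 35) + 959 = (738 - 35) + 959 = 703 + 959 = 1662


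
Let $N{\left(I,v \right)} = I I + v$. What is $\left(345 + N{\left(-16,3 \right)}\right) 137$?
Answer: $82748$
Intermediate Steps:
$N{\left(I,v \right)} = v + I^{2}$ ($N{\left(I,v \right)} = I^{2} + v = v + I^{2}$)
$\left(345 + N{\left(-16,3 \right)}\right) 137 = \left(345 + \left(3 + \left(-16\right)^{2}\right)\right) 137 = \left(345 + \left(3 + 256\right)\right) 137 = \left(345 + 259\right) 137 = 604 \cdot 137 = 82748$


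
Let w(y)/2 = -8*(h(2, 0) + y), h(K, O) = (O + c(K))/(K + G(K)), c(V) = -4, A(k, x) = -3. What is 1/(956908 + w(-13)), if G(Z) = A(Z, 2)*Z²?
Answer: 5/4785548 ≈ 1.0448e-6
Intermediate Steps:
G(Z) = -3*Z²
h(K, O) = (-4 + O)/(K - 3*K²) (h(K, O) = (O - 4)/(K - 3*K²) = (-4 + O)/(K - 3*K²))
w(y) = -32/5 - 16*y (w(y) = 2*(-8*((-4 + 0)/(2*(1 - 3*2)) + y)) = 2*(-8*((½)*(-4)/(1 - 6) + y)) = 2*(-8*((½)*(-4)/(-5) + y)) = 2*(-8*((½)*(-⅕)*(-4) + y)) = 2*(-8*(⅖ + y)) = 2*(-16/5 - 8*y) = -32/5 - 16*y)
1/(956908 + w(-13)) = 1/(956908 + (-32/5 - 16*(-13))) = 1/(956908 + (-32/5 + 208)) = 1/(956908 + 1008/5) = 1/(4785548/5) = 5/4785548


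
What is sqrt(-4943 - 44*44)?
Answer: I*sqrt(6879) ≈ 82.94*I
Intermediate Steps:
sqrt(-4943 - 44*44) = sqrt(-4943 - 1936) = sqrt(-6879) = I*sqrt(6879)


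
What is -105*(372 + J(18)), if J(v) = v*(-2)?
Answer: -35280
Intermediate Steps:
J(v) = -2*v
-105*(372 + J(18)) = -105*(372 - 2*18) = -105*(372 - 36) = -105*336 = -35280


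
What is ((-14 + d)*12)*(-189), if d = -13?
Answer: 61236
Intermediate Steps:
((-14 + d)*12)*(-189) = ((-14 - 13)*12)*(-189) = -27*12*(-189) = -324*(-189) = 61236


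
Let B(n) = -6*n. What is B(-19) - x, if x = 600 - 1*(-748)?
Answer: -1234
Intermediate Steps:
x = 1348 (x = 600 + 748 = 1348)
B(-19) - x = -6*(-19) - 1*1348 = 114 - 1348 = -1234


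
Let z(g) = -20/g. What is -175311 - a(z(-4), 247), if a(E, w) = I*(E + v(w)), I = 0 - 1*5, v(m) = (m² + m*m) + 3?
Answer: 434819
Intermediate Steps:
v(m) = 3 + 2*m² (v(m) = (m² + m²) + 3 = 2*m² + 3 = 3 + 2*m²)
I = -5 (I = 0 - 5 = -5)
a(E, w) = -15 - 10*w² - 5*E (a(E, w) = -5*(E + (3 + 2*w²)) = -5*(3 + E + 2*w²) = -15 - 10*w² - 5*E)
-175311 - a(z(-4), 247) = -175311 - (-15 - 10*247² - (-100)/(-4)) = -175311 - (-15 - 10*61009 - (-100)*(-1)/4) = -175311 - (-15 - 610090 - 5*5) = -175311 - (-15 - 610090 - 25) = -175311 - 1*(-610130) = -175311 + 610130 = 434819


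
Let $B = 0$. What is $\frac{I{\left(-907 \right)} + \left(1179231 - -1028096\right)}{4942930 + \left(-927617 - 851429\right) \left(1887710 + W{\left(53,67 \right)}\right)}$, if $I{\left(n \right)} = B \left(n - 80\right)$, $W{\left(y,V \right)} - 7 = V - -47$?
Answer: $- \frac{2207327}{3358533246296} \approx -6.5723 \cdot 10^{-7}$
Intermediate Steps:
$W{\left(y,V \right)} = 54 + V$ ($W{\left(y,V \right)} = 7 + \left(V - -47\right) = 7 + \left(V + 47\right) = 7 + \left(47 + V\right) = 54 + V$)
$I{\left(n \right)} = 0$ ($I{\left(n \right)} = 0 \left(n - 80\right) = 0 \left(-80 + n\right) = 0$)
$\frac{I{\left(-907 \right)} + \left(1179231 - -1028096\right)}{4942930 + \left(-927617 - 851429\right) \left(1887710 + W{\left(53,67 \right)}\right)} = \frac{0 + \left(1179231 - -1028096\right)}{4942930 + \left(-927617 - 851429\right) \left(1887710 + \left(54 + 67\right)\right)} = \frac{0 + \left(1179231 + 1028096\right)}{4942930 - 1779046 \left(1887710 + 121\right)} = \frac{0 + 2207327}{4942930 - 3358538189226} = \frac{2207327}{4942930 - 3358538189226} = \frac{2207327}{-3358533246296} = 2207327 \left(- \frac{1}{3358533246296}\right) = - \frac{2207327}{3358533246296}$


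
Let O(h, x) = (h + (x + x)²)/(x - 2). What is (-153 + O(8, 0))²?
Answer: 24649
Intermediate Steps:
O(h, x) = (h + 4*x²)/(-2 + x) (O(h, x) = (h + (2*x)²)/(-2 + x) = (h + 4*x²)/(-2 + x))
(-153 + O(8, 0))² = (-153 + (8 + 4*0²)/(-2 + 0))² = (-153 + (8 + 4*0)/(-2))² = (-153 - (8 + 0)/2)² = (-153 - ½*8)² = (-153 - 4)² = (-157)² = 24649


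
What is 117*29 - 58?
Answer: 3335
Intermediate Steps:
117*29 - 58 = 3393 - 58 = 3335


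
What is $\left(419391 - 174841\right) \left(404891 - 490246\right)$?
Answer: $-20873565250$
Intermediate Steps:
$\left(419391 - 174841\right) \left(404891 - 490246\right) = 244550 \left(-85355\right) = -20873565250$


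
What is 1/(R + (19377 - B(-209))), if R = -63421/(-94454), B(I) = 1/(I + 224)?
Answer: 1416810/27454384231 ≈ 5.1606e-5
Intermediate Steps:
B(I) = 1/(224 + I)
R = 63421/94454 (R = -63421*(-1/94454) = 63421/94454 ≈ 0.67145)
1/(R + (19377 - B(-209))) = 1/(63421/94454 + (19377 - 1/(224 - 209))) = 1/(63421/94454 + (19377 - 1/15)) = 1/(63421/94454 + 290654/15) = 1/(27454384231/1416810) = 1416810/27454384231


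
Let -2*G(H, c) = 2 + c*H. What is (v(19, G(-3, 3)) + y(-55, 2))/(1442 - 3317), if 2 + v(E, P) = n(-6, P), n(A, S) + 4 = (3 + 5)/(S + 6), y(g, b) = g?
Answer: 381/11875 ≈ 0.032084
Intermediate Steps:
G(H, c) = -1 - H*c/2 (G(H, c) = -(2 + c*H)/2 = -(2 + H*c)/2 = -1 - H*c/2)
n(A, S) = -4 + 8/(6 + S) (n(A, S) = -4 + (3 + 5)/(S + 6) = -4 + 8/(6 + S))
v(E, P) = -2 + 4*(-4 - P)/(6 + P)
(v(19, G(-3, 3)) + y(-55, 2))/(1442 - 3317) = (2*(-14 - 3*(-1 - ½*(-3)*3))/(6 + (-1 - ½*(-3)*3)) - 55)/(1442 - 3317) = (2*(-14 - 3*(-1 + 9/2))/(6 + (-1 + 9/2)) - 55)/(-1875) = (2*(-14 - 3*7/2)/(6 + 7/2) - 55)*(-1/1875) = (2*(-14 - 21/2)/(19/2) - 55)*(-1/1875) = (2*(2/19)*(-49/2) - 55)*(-1/1875) = (-98/19 - 55)*(-1/1875) = -1143/19*(-1/1875) = 381/11875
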